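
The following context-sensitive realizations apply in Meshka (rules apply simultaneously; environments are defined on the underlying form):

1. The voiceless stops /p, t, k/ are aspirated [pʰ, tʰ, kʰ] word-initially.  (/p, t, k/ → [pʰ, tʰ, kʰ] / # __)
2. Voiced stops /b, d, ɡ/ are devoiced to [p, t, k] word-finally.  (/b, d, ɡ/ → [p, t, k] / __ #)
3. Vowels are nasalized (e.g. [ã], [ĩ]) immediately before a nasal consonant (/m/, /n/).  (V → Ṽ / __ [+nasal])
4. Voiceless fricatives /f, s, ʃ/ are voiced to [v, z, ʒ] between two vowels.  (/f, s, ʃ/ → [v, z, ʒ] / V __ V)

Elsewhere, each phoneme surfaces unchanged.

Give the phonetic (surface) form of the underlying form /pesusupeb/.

[pʰezuzupep]

/p/ — word-initial, word-initially — surfaces as [pʰ] (rule 1).
/e/ (between /p/ and /s/): rule 3 targets it, but not before a nasal consonant → unchanged [e].
/s/ (between /e/ and /u/): between two vowels, so rule 4 applies → [z].
/u/ — between /s/ and /s/; rule 3 does not apply here → [u].
/s/ (between /u/ and /u/): between two vowels, so rule 4 applies → [z].
/u/ (between /s/ and /p/): rule 3 targets it, but not before a nasal consonant → unchanged [u].
/p/ — between /u/ and /e/; rule 1 does not apply here → [p].
/e/ (between /p/ and /b/) is in the target of rule 3 but the environment (before a nasal consonant) is not met → [e].
/b/ (word-final) occurs word-finally → [p] by rule 2.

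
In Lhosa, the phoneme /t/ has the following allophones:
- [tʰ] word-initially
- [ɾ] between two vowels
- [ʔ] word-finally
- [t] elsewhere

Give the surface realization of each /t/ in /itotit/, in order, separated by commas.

Occurrence 1 (position 2): between two vowels → [ɾ].
Occurrence 2 (position 4): between two vowels → [ɾ].
Occurrence 3 (position 6): word-finally → [ʔ].

[ɾ], [ɾ], [ʔ]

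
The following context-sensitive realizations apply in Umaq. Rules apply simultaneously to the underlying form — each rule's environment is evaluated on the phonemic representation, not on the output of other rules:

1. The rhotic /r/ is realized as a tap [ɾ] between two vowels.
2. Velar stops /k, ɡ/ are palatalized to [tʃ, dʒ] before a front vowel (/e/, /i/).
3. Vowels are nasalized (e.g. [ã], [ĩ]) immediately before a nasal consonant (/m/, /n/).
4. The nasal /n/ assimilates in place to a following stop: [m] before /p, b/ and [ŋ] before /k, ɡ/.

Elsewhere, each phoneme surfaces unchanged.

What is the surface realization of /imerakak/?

[ĩmeɾakak]

/i/ meets the environment for rule 3 (before a nasal consonant) → [ĩ].
/m/ stays [m].
/e/ — between /m/ and /r/; rule 3 does not apply here → [e].
Rule 1 applies to /r/ (between /e/ and /a/: between two vowels) → [ɾ].
/a/ (between /r/ and /k/) fails the environment for rule 3, so it stays [a].
/k/ (between /a/ and /a/) is in the target of rule 2 but the environment (before a front vowel) is not met → [k].
/a/ (between /k/ and /k/): rule 3 targets it, but not before a nasal consonant → unchanged [a].
/k/ (word-final) fails the environment for rule 2, so it stays [k].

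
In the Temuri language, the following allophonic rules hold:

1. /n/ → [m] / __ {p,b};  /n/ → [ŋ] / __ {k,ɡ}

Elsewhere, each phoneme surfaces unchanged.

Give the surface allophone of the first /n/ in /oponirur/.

[n]

/n/ — between /o/ and /i/; rule 1 does not apply here → [n].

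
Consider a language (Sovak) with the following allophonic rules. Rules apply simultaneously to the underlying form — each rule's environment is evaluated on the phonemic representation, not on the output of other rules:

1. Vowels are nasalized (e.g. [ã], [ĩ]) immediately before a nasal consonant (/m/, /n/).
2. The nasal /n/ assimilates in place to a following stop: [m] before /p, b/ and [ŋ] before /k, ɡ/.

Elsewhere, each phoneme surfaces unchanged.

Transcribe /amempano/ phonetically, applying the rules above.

[ãmẽmpãno]

/a/ — word-initial, before a nasal consonant — surfaces as [ã] (rule 1).
/e/ (between /m/ and /m/): before a nasal consonant, so rule 1 applies → [ẽ].
/a/ — between /p/ and /n/, before a nasal consonant — surfaces as [ã] (rule 1).
/n/ — between /a/ and /o/; rule 2 does not apply here → [n].
/o/ (word-final): rule 1 targets it, but not before a nasal consonant → unchanged [o].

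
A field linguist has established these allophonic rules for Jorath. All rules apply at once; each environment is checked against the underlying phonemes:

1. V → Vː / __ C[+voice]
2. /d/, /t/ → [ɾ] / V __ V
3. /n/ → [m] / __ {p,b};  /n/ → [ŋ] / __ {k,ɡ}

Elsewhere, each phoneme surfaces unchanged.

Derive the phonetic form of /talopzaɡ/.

/t/ (word-initial) is in the target of rule 2 but the environment (between two vowels) is not met → [t].
Rule 1 applies to /a/ (between /t/ and /l/: before a voiced consonant) → [aː].
/l/ stays [l].
/o/ (between /l/ and /p/): rule 1 targets it, but not before a voiced consonant → unchanged [o].
/p/ — not in any rule's target class → [p].
/z/ (between /p/ and /a/) is unaffected → [z].
/a/ — between /z/ and /ɡ/, before a voiced consonant — surfaces as [aː] (rule 1).
/ɡ/ (word-final) is unaffected → [ɡ].

[taːlopzaːɡ]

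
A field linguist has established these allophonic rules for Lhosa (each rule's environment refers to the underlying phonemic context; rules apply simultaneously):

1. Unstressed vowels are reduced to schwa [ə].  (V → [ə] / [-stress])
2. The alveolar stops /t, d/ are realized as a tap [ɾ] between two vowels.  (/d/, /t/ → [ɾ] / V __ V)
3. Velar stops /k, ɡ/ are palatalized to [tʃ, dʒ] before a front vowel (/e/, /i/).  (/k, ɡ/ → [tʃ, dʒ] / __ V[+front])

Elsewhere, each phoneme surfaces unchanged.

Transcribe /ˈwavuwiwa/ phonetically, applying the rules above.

/w/ (word-initial): no rule targets it → [w].
/a/ — between /w/ and /v/; rule 1 does not apply here → [a].
/v/ — not in any rule's target class → [v].
/u/ — between /v/ and /w/, in an unstressed syllable — surfaces as [ə] (rule 1).
/w/ (between /u/ and /i/) is unaffected → [w].
/i/ (between /w/ and /w/): in an unstressed syllable, so rule 1 applies → [ə].
/w/ (between /i/ and /a/) is unaffected → [w].
/a/ (word-final): in an unstressed syllable, so rule 1 applies → [ə].

[ˈwavəwəwə]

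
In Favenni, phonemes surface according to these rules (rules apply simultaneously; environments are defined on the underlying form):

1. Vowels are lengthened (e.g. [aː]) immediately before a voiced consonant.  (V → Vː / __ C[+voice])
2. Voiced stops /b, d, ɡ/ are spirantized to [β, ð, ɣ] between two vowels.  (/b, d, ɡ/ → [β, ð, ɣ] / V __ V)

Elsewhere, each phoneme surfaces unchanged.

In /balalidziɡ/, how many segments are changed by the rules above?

Segments that undergo a rule: /a/ → [aː] (rule 1); /a/ → [aː] (rule 1); /i/ → [iː] (rule 1); /i/ → [iː] (rule 1).
All other segments surface unchanged.

4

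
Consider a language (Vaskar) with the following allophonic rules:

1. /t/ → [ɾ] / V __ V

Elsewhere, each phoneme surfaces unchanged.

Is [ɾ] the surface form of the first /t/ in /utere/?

/t/ (between /u/ and /e/) occurs between two vowels → [ɾ] by rule 1.
The actual realization is [ɾ], which matches [ɾ].

Yes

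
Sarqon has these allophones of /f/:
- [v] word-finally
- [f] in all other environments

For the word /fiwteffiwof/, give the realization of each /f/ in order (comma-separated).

Occurrence 1 (position 1): no conditioning environment matches → elsewhere allophone [f].
Occurrence 2 (position 6): no conditioning environment matches → elsewhere allophone [f].
Occurrence 3 (position 7): no conditioning environment matches → elsewhere allophone [f].
Occurrence 4 (position 11): word-finally → [v].

[f], [f], [f], [v]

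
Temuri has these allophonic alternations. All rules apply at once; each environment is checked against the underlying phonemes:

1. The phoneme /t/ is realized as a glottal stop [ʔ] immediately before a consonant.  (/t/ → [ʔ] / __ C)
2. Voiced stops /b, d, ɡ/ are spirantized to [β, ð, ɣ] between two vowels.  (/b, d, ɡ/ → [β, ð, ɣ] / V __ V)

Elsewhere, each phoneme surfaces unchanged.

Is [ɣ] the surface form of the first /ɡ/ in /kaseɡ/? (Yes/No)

/ɡ/ — word-final; rule 2 does not apply here → [ɡ].
The actual realization is [ɡ], not [ɣ].

No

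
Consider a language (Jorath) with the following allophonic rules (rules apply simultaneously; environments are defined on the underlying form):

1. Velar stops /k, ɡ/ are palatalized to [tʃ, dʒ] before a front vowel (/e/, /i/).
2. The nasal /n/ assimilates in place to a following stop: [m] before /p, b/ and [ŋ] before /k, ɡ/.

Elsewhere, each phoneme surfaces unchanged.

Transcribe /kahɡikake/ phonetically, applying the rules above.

[kahdʒikatʃe]

/k/ (word-initial): rule 1 targets it, but not before a front vowel → unchanged [k].
/a/ — not in any rule's target class → [a].
/h/ stays [h].
/ɡ/ — between /h/ and /i/, before a front vowel — surfaces as [dʒ] (rule 1).
/i/ — not in any rule's target class → [i].
/k/ (between /i/ and /a/): rule 1 targets it, but not before a front vowel → unchanged [k].
/a/ (between /k/ and /k/): no rule targets it → [a].
/k/ (between /a/ and /e/): before a front vowel, so rule 1 applies → [tʃ].
/e/ (word-final) is unaffected → [e].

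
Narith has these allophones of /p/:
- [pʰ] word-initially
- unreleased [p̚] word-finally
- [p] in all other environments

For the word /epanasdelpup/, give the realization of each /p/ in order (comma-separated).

[p], [p], [p̚]

Occurrence 1 (position 2): no conditioning environment matches → elsewhere allophone [p].
Occurrence 2 (position 10): no conditioning environment matches → elsewhere allophone [p].
Occurrence 3 (position 12): word-finally → [p̚].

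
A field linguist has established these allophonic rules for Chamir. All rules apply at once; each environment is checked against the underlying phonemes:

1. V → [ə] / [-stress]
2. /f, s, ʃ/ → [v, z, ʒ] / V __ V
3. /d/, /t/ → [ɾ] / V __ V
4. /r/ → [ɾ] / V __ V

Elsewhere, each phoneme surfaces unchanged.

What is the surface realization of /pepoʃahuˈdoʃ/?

/p/ (word-initial): no rule targets it → [p].
Rule 1 applies to /e/ (between /p/ and /p/: in an unstressed syllable) → [ə].
/p/ — not in any rule's target class → [p].
/o/ — between /p/ and /ʃ/, in an unstressed syllable — surfaces as [ə] (rule 1).
/ʃ/ (between /o/ and /a/): between two vowels, so rule 2 applies → [ʒ].
/a/ (between /ʃ/ and /h/): in an unstressed syllable, so rule 1 applies → [ə].
/h/ (between /a/ and /u/): no rule targets it → [h].
/u/ (between /h/ and /d/) occurs in an unstressed syllable → [ə] by rule 1.
/d/ meets the environment for rule 3 (between two vowels) → [ɾ].
/o/ — between /d/ and /ʃ/; rule 1 does not apply here → [o].
/ʃ/ — word-final; rule 2 does not apply here → [ʃ].

[pəpəʒəhəˈɾoʃ]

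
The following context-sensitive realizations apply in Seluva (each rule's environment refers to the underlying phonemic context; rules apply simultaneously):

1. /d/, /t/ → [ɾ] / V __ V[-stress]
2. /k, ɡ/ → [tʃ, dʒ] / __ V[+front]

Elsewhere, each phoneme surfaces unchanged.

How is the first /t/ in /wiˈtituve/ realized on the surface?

[t]

/t/ (between /i/ and /i/) is in the target of rule 1 but the environment (between a vowel and a following unstressed vowel) is not met → [t].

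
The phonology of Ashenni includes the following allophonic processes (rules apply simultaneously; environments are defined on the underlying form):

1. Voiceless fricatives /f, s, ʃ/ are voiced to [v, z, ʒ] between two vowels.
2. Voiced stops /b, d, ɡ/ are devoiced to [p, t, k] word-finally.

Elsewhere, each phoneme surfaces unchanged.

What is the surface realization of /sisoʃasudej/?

/s/ (word-initial) is in the target of rule 1 but the environment (between two vowels) is not met → [s].
/i/ (between /s/ and /s/): no rule targets it → [i].
/s/ meets the environment for rule 1 (between two vowels) → [z].
/o/ (between /s/ and /ʃ/): no rule targets it → [o].
/ʃ/ — between /o/ and /a/, between two vowels — surfaces as [ʒ] (rule 1).
/a/ (between /ʃ/ and /s/): no rule targets it → [a].
/s/ meets the environment for rule 1 (between two vowels) → [z].
/u/ (between /s/ and /d/): no rule targets it → [u].
/d/ — between /u/ and /e/; rule 2 does not apply here → [d].
/e/ (between /d/ and /j/) is unaffected → [e].
/j/ (word-final) is unaffected → [j].

[sizoʒazudej]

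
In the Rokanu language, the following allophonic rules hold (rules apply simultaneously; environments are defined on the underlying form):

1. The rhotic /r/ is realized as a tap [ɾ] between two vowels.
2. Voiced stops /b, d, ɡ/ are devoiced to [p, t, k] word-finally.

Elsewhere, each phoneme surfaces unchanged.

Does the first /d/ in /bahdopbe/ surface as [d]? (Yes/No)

Yes

/d/ (between /h/ and /o/) is in the target of rule 2 but the environment (word-finally) is not met → [d].
The actual realization is [d], which matches [d].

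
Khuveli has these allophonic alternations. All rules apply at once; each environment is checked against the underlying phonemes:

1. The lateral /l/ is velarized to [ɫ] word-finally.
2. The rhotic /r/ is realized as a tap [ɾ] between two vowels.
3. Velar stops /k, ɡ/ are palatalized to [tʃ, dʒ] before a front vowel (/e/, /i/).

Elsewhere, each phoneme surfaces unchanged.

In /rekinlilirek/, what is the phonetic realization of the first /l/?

/l/ (between /n/ and /i/): rule 1 targets it, but not word-finally → unchanged [l].

[l]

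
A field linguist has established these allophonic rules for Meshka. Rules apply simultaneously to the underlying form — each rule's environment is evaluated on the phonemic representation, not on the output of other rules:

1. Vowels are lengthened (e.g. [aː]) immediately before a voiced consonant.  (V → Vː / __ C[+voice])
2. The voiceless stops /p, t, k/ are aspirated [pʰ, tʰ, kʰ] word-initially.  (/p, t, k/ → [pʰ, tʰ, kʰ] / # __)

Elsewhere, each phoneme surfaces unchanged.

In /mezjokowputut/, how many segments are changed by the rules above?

2

Segments that undergo a rule: /e/ → [eː] (rule 1); /o/ → [oː] (rule 1).
All other segments surface unchanged.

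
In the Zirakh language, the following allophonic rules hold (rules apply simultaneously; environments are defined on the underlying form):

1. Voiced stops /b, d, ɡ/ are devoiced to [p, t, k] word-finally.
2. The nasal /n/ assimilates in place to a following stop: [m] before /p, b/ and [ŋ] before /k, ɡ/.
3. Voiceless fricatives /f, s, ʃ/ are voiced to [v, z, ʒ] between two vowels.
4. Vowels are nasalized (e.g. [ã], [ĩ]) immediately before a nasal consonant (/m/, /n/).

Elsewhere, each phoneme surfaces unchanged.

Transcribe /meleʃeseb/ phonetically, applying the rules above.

[meleʒezep]

/e/ — between /m/ and /l/; rule 4 does not apply here → [e].
/e/ (between /l/ and /ʃ/): rule 4 targets it, but not before a nasal consonant → unchanged [e].
/ʃ/ (between /e/ and /e/): between two vowels, so rule 3 applies → [ʒ].
/e/ (between /ʃ/ and /s/): rule 4 targets it, but not before a nasal consonant → unchanged [e].
/s/ (between /e/ and /e/) occurs between two vowels → [z] by rule 3.
/e/ (between /s/ and /b/) is in the target of rule 4 but the environment (before a nasal consonant) is not met → [e].
Rule 1 applies to /b/ (word-final: word-finally) → [p].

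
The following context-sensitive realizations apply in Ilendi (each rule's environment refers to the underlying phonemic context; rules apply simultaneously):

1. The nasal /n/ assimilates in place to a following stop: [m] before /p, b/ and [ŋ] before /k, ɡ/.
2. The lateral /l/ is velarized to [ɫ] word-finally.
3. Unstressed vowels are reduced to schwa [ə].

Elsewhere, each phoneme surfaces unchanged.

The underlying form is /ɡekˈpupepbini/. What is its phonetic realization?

[ɡəkˈpupəpbənə]

/ɡ/ (word-initial) is unaffected → [ɡ].
/e/ (between /ɡ/ and /k/) occurs in an unstressed syllable → [ə] by rule 3.
/k/ (between /e/ and /p/) is unaffected → [k].
/p/ (between /k/ and /u/): no rule targets it → [p].
/u/ (between /p/ and /p/) is in the target of rule 3 but the environment (in an unstressed syllable) is not met → [u].
/p/ (between /u/ and /e/): no rule targets it → [p].
/e/ — between /p/ and /p/, in an unstressed syllable — surfaces as [ə] (rule 3).
/p/ (between /e/ and /b/): no rule targets it → [p].
/b/ (between /p/ and /i/) is unaffected → [b].
/i/ (between /b/ and /n/): in an unstressed syllable, so rule 3 applies → [ə].
/n/ — between /i/ and /i/; rule 1 does not apply here → [n].
/i/ (word-final) occurs in an unstressed syllable → [ə] by rule 3.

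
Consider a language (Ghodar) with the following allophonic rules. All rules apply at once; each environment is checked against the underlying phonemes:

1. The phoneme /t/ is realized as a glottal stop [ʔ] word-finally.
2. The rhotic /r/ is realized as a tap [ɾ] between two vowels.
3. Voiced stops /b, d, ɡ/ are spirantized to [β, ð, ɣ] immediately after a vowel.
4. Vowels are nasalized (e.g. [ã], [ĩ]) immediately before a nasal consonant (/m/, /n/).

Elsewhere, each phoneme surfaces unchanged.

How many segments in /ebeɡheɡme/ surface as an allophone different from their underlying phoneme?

Segments that undergo a rule: /b/ → [β] (rule 3); /ɡ/ → [ɣ] (rule 3); /ɡ/ → [ɣ] (rule 3).
All other segments surface unchanged.

3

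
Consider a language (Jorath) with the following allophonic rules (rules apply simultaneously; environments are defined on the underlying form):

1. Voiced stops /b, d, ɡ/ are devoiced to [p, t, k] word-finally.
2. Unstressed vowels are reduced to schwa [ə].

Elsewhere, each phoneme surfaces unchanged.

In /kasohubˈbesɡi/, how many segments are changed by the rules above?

4

Segments that undergo a rule: /a/ → [ə] (rule 2); /o/ → [ə] (rule 2); /u/ → [ə] (rule 2); /i/ → [ə] (rule 2).
All other segments surface unchanged.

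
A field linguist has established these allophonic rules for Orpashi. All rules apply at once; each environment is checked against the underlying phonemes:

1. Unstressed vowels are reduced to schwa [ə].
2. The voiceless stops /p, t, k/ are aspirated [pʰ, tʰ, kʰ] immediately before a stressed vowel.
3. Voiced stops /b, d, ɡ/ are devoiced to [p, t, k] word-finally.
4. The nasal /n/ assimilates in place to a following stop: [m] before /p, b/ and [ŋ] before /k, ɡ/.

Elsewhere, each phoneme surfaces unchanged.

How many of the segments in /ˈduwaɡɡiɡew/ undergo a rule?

Segments that undergo a rule: /a/ → [ə] (rule 1); /i/ → [ə] (rule 1); /e/ → [ə] (rule 1).
All other segments surface unchanged.

3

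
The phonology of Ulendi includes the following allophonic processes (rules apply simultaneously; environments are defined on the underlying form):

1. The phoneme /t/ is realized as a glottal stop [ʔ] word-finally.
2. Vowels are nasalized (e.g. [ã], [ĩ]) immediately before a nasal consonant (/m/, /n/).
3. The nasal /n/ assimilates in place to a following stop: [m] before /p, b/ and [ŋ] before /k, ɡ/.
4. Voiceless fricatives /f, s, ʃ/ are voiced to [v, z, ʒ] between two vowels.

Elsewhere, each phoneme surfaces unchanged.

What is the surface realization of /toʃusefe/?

[toʒuzeve]

/t/ — word-initial; rule 1 does not apply here → [t].
/o/ — between /t/ and /ʃ/; rule 2 does not apply here → [o].
/ʃ/ — between /o/ and /u/, between two vowels — surfaces as [ʒ] (rule 4).
/u/ (between /ʃ/ and /s/) is in the target of rule 2 but the environment (before a nasal consonant) is not met → [u].
/s/ (between /u/ and /e/) occurs between two vowels → [z] by rule 4.
/e/ (between /s/ and /f/): rule 2 targets it, but not before a nasal consonant → unchanged [e].
/f/ (between /e/ and /e/) occurs between two vowels → [v] by rule 4.
/e/ (word-final): rule 2 targets it, but not before a nasal consonant → unchanged [e].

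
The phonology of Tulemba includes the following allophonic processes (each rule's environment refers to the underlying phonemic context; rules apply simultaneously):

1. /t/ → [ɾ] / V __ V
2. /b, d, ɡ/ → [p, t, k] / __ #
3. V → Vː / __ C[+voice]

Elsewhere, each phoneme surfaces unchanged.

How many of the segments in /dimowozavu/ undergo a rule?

Segments that undergo a rule: /i/ → [iː] (rule 3); /o/ → [oː] (rule 3); /o/ → [oː] (rule 3); /a/ → [aː] (rule 3).
All other segments surface unchanged.

4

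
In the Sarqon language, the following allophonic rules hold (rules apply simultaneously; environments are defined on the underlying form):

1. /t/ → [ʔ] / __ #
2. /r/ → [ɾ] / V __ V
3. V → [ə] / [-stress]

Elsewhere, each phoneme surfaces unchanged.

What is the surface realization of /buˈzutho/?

[bəˈzuthə]

/u/ meets the environment for rule 3 (in an unstressed syllable) → [ə].
/u/ (between /z/ and /t/) is in the target of rule 3 but the environment (in an unstressed syllable) is not met → [u].
/t/ — between /u/ and /h/; rule 1 does not apply here → [t].
/o/ (word-final) occurs in an unstressed syllable → [ə] by rule 3.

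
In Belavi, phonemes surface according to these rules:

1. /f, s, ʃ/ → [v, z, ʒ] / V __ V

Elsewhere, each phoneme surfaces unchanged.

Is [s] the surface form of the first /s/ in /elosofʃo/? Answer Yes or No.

No

/s/ — between /o/ and /o/, between two vowels — surfaces as [z] (rule 1).
The actual realization is [z], not [s].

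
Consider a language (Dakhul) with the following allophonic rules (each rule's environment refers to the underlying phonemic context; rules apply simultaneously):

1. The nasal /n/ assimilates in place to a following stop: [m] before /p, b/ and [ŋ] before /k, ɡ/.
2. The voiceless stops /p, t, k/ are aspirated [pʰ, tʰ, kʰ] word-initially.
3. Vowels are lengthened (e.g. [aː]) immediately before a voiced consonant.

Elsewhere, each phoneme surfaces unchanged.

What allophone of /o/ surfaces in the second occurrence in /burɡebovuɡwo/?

/o/ — word-final; rule 3 does not apply here → [o].

[o]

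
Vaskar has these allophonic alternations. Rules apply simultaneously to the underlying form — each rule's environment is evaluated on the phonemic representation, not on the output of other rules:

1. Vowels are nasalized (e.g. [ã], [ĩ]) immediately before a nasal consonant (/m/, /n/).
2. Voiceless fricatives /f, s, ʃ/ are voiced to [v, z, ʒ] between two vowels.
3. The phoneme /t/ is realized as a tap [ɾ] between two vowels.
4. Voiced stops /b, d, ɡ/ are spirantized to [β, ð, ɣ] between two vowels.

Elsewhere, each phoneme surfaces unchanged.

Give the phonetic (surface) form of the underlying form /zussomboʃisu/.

/z/ (word-initial) is unaffected → [z].
/u/ — between /z/ and /s/; rule 1 does not apply here → [u].
/s/ (between /u/ and /s/): rule 2 targets it, but not between two vowels → unchanged [s].
/s/ — between /s/ and /o/; rule 2 does not apply here → [s].
Rule 1 applies to /o/ (between /s/ and /m/: before a nasal consonant) → [õ].
/m/ (between /o/ and /b/) is unaffected → [m].
/b/ (between /m/ and /o/) fails the environment for rule 4, so it stays [b].
/o/ (between /b/ and /ʃ/) is in the target of rule 1 but the environment (before a nasal consonant) is not met → [o].
Rule 2 applies to /ʃ/ (between /o/ and /i/: between two vowels) → [ʒ].
/i/ — between /ʃ/ and /s/; rule 1 does not apply here → [i].
/s/ — between /i/ and /u/, between two vowels — surfaces as [z] (rule 2).
/u/ (word-final): rule 1 targets it, but not before a nasal consonant → unchanged [u].

[zussõmboʒizu]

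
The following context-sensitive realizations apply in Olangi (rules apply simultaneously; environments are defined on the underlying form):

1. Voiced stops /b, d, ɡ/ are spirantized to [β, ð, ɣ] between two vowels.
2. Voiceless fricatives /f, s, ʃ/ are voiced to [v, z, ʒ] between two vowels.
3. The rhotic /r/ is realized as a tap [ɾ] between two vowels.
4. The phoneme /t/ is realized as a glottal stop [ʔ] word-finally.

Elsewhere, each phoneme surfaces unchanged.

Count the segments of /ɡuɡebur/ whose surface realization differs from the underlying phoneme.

2

Segments that undergo a rule: /ɡ/ → [ɣ] (rule 1); /b/ → [β] (rule 1).
All other segments surface unchanged.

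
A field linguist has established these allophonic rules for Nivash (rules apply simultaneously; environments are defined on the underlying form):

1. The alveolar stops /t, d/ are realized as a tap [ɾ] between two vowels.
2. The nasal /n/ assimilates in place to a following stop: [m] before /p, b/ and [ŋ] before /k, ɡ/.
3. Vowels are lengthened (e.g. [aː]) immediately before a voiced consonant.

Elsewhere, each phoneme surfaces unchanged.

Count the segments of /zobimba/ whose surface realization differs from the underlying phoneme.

2

Segments that undergo a rule: /o/ → [oː] (rule 3); /i/ → [iː] (rule 3).
All other segments surface unchanged.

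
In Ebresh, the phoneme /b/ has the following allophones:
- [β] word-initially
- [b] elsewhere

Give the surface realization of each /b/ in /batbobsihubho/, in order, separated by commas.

[β], [b], [b], [b]

Occurrence 1 (position 1): word-initially → [β].
Occurrence 2 (position 4): no conditioning environment matches → elsewhere allophone [b].
Occurrence 3 (position 6): no conditioning environment matches → elsewhere allophone [b].
Occurrence 4 (position 11): no conditioning environment matches → elsewhere allophone [b].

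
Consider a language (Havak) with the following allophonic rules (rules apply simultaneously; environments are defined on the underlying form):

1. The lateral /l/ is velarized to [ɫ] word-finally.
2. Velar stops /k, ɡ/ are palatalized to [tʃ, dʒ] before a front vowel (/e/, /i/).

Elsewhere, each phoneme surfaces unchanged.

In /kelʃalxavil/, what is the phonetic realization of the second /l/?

[l]

/l/ (between /a/ and /x/) fails the environment for rule 1, so it stays [l].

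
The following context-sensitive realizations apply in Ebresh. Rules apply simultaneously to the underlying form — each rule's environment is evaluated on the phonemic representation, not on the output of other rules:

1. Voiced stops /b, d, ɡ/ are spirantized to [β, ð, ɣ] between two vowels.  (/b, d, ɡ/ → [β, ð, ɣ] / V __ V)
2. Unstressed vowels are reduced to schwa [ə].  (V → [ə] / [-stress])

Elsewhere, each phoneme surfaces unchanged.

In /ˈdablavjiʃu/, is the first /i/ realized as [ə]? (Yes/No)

Yes

/i/ (between /j/ and /ʃ/): in an unstressed syllable, so rule 2 applies → [ə].
The actual realization is [ə], which matches [ə].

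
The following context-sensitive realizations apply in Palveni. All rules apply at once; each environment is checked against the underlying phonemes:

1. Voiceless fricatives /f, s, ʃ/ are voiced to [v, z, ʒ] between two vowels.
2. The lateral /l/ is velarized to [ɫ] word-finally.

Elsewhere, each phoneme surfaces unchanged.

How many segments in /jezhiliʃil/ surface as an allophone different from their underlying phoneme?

2

Segments that undergo a rule: /ʃ/ → [ʒ] (rule 1); /l/ → [ɫ] (rule 2).
All other segments surface unchanged.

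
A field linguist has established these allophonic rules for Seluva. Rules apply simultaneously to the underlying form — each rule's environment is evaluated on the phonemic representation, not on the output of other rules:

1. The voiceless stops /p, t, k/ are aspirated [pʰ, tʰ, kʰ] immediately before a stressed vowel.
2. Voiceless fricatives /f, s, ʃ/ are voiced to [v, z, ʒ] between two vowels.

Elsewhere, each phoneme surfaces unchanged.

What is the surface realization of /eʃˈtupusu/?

/e/ (word-initial) is unaffected → [e].
/ʃ/ (between /e/ and /t/) fails the environment for rule 2, so it stays [ʃ].
/t/ (between /ʃ/ and /u/): immediately before a stressed vowel, so rule 1 applies → [tʰ].
/u/ (between /t/ and /p/) is unaffected → [u].
/p/ (between /u/ and /u/) is in the target of rule 1 but the environment (immediately before a stressed vowel) is not met → [p].
/u/ stays [u].
/s/ (between /u/ and /u/): between two vowels, so rule 2 applies → [z].
/u/ stays [u].

[eʃˈtʰupuzu]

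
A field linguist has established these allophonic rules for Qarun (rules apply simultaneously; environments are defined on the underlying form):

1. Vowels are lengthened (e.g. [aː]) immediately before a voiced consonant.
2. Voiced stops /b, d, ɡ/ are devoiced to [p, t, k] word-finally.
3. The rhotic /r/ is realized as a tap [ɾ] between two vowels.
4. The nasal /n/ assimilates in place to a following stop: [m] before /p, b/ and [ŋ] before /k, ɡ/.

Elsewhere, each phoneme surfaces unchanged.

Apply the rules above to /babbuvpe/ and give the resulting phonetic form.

[baːbbuːvpe]

/b/ — word-initial; rule 2 does not apply here → [b].
/a/ — between /b/ and /b/, before a voiced consonant — surfaces as [aː] (rule 1).
/b/ (between /a/ and /b/) fails the environment for rule 2, so it stays [b].
/b/ (between /b/ and /u/) fails the environment for rule 2, so it stays [b].
/u/ (between /b/ and /v/) occurs before a voiced consonant → [uː] by rule 1.
/v/ — not in any rule's target class → [v].
/p/ (between /v/ and /e/): no rule targets it → [p].
/e/ (word-final): rule 1 targets it, but not before a voiced consonant → unchanged [e].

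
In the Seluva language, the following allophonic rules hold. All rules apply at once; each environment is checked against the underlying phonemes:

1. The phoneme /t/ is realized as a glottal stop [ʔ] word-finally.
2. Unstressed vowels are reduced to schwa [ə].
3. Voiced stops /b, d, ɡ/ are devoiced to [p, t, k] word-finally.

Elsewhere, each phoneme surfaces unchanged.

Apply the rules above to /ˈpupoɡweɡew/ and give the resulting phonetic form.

/p/ (word-initial) is unaffected → [p].
/u/ — between /p/ and /p/; rule 2 does not apply here → [u].
/p/ (between /u/ and /o/): no rule targets it → [p].
/o/ meets the environment for rule 2 (in an unstressed syllable) → [ə].
/ɡ/ (between /o/ and /w/): rule 3 targets it, but not word-finally → unchanged [ɡ].
/w/ (between /ɡ/ and /e/) is unaffected → [w].
/e/ (between /w/ and /ɡ/): in an unstressed syllable, so rule 2 applies → [ə].
/ɡ/ (between /e/ and /e/) is in the target of rule 3 but the environment (word-finally) is not met → [ɡ].
/e/ (between /ɡ/ and /w/) occurs in an unstressed syllable → [ə] by rule 2.
/w/ (word-final) is unaffected → [w].

[ˈpupəɡwəɡəw]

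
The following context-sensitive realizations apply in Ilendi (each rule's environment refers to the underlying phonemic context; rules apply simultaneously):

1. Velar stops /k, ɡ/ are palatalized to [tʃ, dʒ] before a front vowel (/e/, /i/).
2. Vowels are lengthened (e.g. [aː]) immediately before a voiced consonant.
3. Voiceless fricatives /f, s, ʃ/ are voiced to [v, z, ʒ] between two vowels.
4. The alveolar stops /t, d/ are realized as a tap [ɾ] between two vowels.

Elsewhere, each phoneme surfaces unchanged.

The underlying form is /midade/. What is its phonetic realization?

[miːɾaːɾe]

/m/ — not in any rule's target class → [m].
/i/ meets the environment for rule 2 (before a voiced consonant) → [iː].
/d/ (between /i/ and /a/) occurs between two vowels → [ɾ] by rule 4.
Rule 2 applies to /a/ (between /d/ and /d/: before a voiced consonant) → [aː].
Rule 4 applies to /d/ (between /a/ and /e/: between two vowels) → [ɾ].
/e/ (word-final) fails the environment for rule 2, so it stays [e].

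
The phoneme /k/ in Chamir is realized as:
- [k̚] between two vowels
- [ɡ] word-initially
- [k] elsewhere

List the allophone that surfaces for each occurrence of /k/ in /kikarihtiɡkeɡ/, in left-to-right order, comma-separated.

Occurrence 1 (position 1): word-initially → [ɡ].
Occurrence 2 (position 3): between two vowels → [k̚].
Occurrence 3 (position 11): no conditioning environment matches → elsewhere allophone [k].

[ɡ], [k̚], [k]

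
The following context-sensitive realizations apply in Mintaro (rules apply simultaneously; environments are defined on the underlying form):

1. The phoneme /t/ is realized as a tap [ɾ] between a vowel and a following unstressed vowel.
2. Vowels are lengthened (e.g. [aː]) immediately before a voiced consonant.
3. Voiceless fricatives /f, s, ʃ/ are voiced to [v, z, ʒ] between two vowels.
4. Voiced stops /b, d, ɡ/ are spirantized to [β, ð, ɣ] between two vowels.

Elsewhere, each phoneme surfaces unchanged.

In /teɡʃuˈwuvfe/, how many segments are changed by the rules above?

3

Segments that undergo a rule: /e/ → [eː] (rule 2); /u/ → [uː] (rule 2); /u/ → [uː] (rule 2).
All other segments surface unchanged.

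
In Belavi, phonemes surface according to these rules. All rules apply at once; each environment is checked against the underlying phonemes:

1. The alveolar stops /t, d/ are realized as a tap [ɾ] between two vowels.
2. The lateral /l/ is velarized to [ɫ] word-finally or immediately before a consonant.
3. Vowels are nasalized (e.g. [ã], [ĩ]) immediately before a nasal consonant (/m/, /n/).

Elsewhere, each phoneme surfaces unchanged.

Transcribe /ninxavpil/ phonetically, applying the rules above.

[nĩnxavpiɫ]

/n/ — not in any rule's target class → [n].
/i/ (between /n/ and /n/): before a nasal consonant, so rule 3 applies → [ĩ].
/n/ — not in any rule's target class → [n].
/x/ — not in any rule's target class → [x].
/a/ — between /x/ and /v/; rule 3 does not apply here → [a].
/v/ — not in any rule's target class → [v].
/p/ stays [p].
/i/ (between /p/ and /l/) fails the environment for rule 3, so it stays [i].
/l/ (word-final) occurs word-finally or immediately before a consonant → [ɫ] by rule 2.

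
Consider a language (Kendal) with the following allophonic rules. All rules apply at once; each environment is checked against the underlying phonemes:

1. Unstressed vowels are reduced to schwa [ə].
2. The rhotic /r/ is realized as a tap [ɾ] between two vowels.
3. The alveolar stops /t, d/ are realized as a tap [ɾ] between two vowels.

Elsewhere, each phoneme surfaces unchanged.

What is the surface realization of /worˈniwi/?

[wərˈniwə]

/w/ — not in any rule's target class → [w].
/o/ — between /w/ and /r/, in an unstressed syllable — surfaces as [ə] (rule 1).
/r/ (between /o/ and /n/) fails the environment for rule 2, so it stays [r].
/n/ — not in any rule's target class → [n].
/i/ (between /n/ and /w/) fails the environment for rule 1, so it stays [i].
/w/ — not in any rule's target class → [w].
/i/ meets the environment for rule 1 (in an unstressed syllable) → [ə].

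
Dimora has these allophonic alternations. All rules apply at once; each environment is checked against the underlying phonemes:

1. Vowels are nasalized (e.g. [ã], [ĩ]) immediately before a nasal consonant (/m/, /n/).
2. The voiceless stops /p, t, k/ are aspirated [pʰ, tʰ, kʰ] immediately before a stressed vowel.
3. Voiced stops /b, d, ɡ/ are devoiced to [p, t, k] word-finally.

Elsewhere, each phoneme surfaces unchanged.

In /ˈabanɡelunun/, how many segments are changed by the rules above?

Segments that undergo a rule: /a/ → [ã] (rule 1); /u/ → [ũ] (rule 1); /u/ → [ũ] (rule 1).
All other segments surface unchanged.

3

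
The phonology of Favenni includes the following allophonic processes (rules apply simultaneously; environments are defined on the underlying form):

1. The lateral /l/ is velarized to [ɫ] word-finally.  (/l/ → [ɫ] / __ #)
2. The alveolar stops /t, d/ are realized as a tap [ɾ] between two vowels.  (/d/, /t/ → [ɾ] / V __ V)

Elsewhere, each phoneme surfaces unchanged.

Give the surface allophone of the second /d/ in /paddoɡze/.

[d]

/d/ (between /d/ and /o/) fails the environment for rule 2, so it stays [d].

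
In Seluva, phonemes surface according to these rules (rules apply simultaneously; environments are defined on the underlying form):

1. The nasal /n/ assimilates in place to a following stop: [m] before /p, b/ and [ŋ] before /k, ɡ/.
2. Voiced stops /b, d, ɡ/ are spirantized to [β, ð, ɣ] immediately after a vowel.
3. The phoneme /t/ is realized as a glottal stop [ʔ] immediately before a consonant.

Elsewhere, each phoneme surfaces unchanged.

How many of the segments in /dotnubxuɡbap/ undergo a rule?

Segments that undergo a rule: /t/ → [ʔ] (rule 3); /b/ → [β] (rule 2); /ɡ/ → [ɣ] (rule 2).
All other segments surface unchanged.

3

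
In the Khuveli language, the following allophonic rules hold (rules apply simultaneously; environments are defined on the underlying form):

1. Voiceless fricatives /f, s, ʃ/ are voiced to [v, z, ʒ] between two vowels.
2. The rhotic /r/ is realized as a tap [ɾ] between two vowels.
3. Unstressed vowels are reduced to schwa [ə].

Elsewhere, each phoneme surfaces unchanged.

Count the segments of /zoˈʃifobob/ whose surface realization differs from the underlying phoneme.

Segments that undergo a rule: /o/ → [ə] (rule 3); /ʃ/ → [ʒ] (rule 1); /f/ → [v] (rule 1); /o/ → [ə] (rule 3); /o/ → [ə] (rule 3).
All other segments surface unchanged.

5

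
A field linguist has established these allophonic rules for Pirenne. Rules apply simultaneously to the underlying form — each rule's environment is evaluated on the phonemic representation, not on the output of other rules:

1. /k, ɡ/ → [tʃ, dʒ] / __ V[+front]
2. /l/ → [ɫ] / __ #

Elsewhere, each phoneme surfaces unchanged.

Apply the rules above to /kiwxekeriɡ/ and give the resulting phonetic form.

/k/ (word-initial) occurs before a front vowel → [tʃ] by rule 1.
/i/ stays [i].
/w/ (between /i/ and /x/) is unaffected → [w].
/x/ stays [x].
/e/ (between /x/ and /k/) is unaffected → [e].
/k/ — between /e/ and /e/, before a front vowel — surfaces as [tʃ] (rule 1).
/e/ stays [e].
/r/ stays [r].
/i/ — not in any rule's target class → [i].
/ɡ/ (word-final) is in the target of rule 1 but the environment (before a front vowel) is not met → [ɡ].

[tʃiwxetʃeriɡ]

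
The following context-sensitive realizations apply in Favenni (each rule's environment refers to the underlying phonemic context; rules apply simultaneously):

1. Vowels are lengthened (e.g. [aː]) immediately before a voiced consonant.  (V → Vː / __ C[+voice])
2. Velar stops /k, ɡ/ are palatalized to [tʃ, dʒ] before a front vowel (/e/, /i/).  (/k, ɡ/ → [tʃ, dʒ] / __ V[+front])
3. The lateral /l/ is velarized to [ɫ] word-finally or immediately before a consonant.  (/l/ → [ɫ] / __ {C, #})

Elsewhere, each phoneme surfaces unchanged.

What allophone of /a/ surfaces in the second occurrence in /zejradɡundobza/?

[a]

/a/ (word-final) fails the environment for rule 1, so it stays [a].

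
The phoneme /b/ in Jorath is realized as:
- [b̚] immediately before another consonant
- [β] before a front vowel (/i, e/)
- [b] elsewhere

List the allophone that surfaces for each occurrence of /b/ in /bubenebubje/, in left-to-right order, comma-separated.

[b], [β], [b], [b̚]

Occurrence 1 (position 1): no conditioning environment matches → elsewhere allophone [b].
Occurrence 2 (position 3): before a front vowel (/i, e/) → [β].
Occurrence 3 (position 7): no conditioning environment matches → elsewhere allophone [b].
Occurrence 4 (position 9): immediately before another consonant → [b̚].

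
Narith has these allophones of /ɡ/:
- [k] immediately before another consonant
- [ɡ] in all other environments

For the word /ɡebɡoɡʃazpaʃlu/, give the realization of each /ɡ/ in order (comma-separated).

[ɡ], [ɡ], [k]

Occurrence 1 (position 1): no conditioning environment matches → elsewhere allophone [ɡ].
Occurrence 2 (position 4): no conditioning environment matches → elsewhere allophone [ɡ].
Occurrence 3 (position 6): immediately before another consonant → [k].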